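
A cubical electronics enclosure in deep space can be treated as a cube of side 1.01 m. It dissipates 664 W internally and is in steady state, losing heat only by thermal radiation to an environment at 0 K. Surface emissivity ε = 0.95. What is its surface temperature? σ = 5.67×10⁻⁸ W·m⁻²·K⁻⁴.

T ≈ 212 K

Steady state: internal power = radiated power, P = εσA T⁴.
Radiating area A = 6L² = 6.121 m².
T⁴ = P/(εσA) = 664/(0.95·5.67×10⁻⁸·6.121) = 2.014×10⁹ K⁴.
T = (2.014×10⁹)^(1/4).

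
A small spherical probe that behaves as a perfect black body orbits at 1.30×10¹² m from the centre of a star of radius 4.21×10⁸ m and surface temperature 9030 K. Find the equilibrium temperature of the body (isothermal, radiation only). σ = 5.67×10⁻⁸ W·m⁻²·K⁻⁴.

T ≈ 115 K

The star's surface emits σT_*⁴; at distance d the flux is S = σT_*⁴(R_*/d)².
S = 5.67×10⁻⁸·(9030)⁴·(4.21×10⁸/1.30×10¹²)² = 39.54 W/m².
For an isothermal sphere T⁴ = (1−a)S/(4σ) = 1.743×10⁸ K⁴.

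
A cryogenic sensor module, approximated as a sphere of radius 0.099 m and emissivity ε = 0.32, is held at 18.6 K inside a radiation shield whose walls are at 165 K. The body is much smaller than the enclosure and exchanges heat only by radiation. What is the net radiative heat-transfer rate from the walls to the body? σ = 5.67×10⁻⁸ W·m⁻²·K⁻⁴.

For a small grey body in a large enclosure: P_net = εσA(T_body⁴ − T_wall⁴).
A = 4πr² = 0.1232 m²; T_body⁴ − T_wall⁴ = 1.197×10⁵ − 7.412×10⁸ = -7.411×10⁸ K⁴.
|P_net| = 0.32·5.67×10⁻⁸·0.1232·7.411×10⁸.

P_net ≈ 1.66 W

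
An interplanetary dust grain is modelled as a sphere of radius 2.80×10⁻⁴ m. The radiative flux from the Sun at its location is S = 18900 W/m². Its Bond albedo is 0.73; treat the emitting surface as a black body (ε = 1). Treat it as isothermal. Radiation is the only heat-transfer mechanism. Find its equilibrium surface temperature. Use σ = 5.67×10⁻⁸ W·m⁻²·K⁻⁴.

T ≈ 387 K

At equilibrium, absorbed power = emitted power.
Absorbing cross-section = πr² = 2.463×10⁻⁷ m²; emitting surface = 4πr² = 9.852×10⁻⁷ m² (ratio 4).
(1−a)S·A_cross = εσ·A_surf·T⁴  ⇒  T⁴ = (1−a)S/(4σ).
T⁴ = 0.270·18900/(4·5.67×10⁻⁸) = 2.250×10¹⁰ K⁴.
T = (2.250×10¹⁰)^(1/4).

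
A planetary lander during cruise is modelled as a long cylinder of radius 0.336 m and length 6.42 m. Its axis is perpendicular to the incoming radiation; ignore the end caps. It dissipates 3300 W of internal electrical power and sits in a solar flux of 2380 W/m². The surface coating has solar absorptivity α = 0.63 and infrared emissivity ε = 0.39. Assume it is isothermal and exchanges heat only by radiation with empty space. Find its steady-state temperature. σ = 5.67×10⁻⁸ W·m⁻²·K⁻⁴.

T ≈ 425 K

At steady state, absorbed solar power + internal power = radiated power.
Absorbed: α·S·A_cross = 0.63·2380·4.314 = 6469 W (cross-section 2rL).
Total input = 6469 + 3300 = 9769 W.
Radiated: εσ·A_surf·T⁴ with A_surf = 2πrL = 13.55 m².
T⁴ = 9769/(0.39·5.67×10⁻⁸·13.55) = 3.259×10¹⁰ K⁴.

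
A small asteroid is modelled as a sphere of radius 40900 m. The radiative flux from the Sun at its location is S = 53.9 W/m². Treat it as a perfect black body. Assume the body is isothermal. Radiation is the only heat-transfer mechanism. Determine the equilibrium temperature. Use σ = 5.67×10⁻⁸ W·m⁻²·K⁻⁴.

At equilibrium, absorbed power = emitted power.
Absorbing cross-section = πr² = 5.255×10⁹ m²; emitting surface = 4πr² = 2.102×10¹⁰ m² (ratio 4).
S·A_cross = εσ·A_surf·T⁴  ⇒  T⁴ = S/(4σ).
T⁴ = 1.00·53.9/(4·5.67×10⁻⁸) = 2.377×10⁸ K⁴.
T = (2.377×10⁸)^(1/4).

T ≈ 124 K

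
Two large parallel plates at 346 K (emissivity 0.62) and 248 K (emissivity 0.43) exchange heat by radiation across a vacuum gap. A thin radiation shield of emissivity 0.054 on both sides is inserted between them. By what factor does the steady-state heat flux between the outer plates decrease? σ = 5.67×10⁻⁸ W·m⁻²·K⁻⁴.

Without shield: q₀ = σΔ(T⁴)/(1/ε₁+1/ε₂−1) with denominator 2.938.
With shield the two gaps are in series; the resistances add: (1/ε₁+1/ε_s−1)+(1/ε_s+1/ε₂−1) = 19.13+19.84 = 38.98.
Heat-flux ratio q₀/q = 38.98/2.938.

factor ≈ 13.3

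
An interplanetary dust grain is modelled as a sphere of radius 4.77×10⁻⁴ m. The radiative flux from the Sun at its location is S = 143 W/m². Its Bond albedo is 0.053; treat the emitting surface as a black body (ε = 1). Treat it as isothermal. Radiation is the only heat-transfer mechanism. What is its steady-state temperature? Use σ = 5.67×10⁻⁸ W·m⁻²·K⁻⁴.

T ≈ 156 K

At equilibrium, absorbed power = emitted power.
Absorbing cross-section = πr² = 7.148×10⁻⁷ m²; emitting surface = 4πr² = 2.859×10⁻⁶ m² (ratio 4).
(1−a)S·A_cross = εσ·A_surf·T⁴  ⇒  T⁴ = (1−a)S/(4σ).
T⁴ = 0.947·143/(4·5.67×10⁻⁸) = 5.971×10⁸ K⁴.
T = (5.971×10⁸)^(1/4).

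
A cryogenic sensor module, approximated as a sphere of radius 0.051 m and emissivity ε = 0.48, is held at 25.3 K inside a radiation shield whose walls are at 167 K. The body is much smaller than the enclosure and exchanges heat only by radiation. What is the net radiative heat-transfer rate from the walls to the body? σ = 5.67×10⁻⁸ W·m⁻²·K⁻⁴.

For a small grey body in a large enclosure: P_net = εσA(T_body⁴ − T_wall⁴).
A = 4πr² = 0.03269 m²; T_body⁴ − T_wall⁴ = 4.097×10⁵ − 7.778×10⁸ = -7.774×10⁸ K⁴.
|P_net| = 0.48·5.67×10⁻⁸·0.03269·7.774×10⁸.

P_net ≈ 0.692 W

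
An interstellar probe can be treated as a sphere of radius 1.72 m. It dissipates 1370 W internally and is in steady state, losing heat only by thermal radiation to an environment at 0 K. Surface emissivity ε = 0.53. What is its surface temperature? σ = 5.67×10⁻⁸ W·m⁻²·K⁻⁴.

T ≈ 187 K

Steady state: internal power = radiated power, P = εσA T⁴.
Radiating area A = 4πr² = 37.18 m².
T⁴ = P/(εσA) = 1370/(0.53·5.67×10⁻⁸·37.18) = 1.226×10⁹ K⁴.
T = (1.226×10⁹)^(1/4).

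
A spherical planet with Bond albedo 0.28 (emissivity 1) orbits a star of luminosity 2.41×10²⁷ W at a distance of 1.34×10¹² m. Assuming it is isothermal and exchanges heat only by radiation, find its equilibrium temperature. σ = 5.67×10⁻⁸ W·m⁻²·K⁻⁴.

T ≈ 136 K

First find the stellar flux at distance d: S = L/(4πd²) = 2.41×10²⁷/(4π·(1.34×10¹²)²) = 106.8 W/m².
For an isothermal sphere, absorbed (1−a)S·πr² = emitted σ·4πr²·T⁴, so T⁴ = (1−a)S/(4σ).
T⁴ = 0.720·106.8/(4·5.67×10⁻⁸) = 3.391×10⁸ K⁴.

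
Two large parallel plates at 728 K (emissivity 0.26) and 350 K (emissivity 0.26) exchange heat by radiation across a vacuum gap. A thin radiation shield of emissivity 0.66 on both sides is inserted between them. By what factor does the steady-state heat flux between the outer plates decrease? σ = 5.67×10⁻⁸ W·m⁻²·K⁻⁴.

Without shield: q₀ = σΔ(T⁴)/(1/ε₁+1/ε₂−1) with denominator 6.692.
With shield the two gaps are in series; the resistances add: (1/ε₁+1/ε_s−1)+(1/ε_s+1/ε₂−1) = 4.361+4.361 = 8.723.
Heat-flux ratio q₀/q = 8.723/6.692.

factor ≈ 1.30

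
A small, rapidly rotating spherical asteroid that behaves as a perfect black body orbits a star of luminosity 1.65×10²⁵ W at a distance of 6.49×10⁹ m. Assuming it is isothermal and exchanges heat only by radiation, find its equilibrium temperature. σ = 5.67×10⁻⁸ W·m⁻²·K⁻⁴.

First find the stellar flux at distance d: S = L/(4πd²) = 1.65×10²⁵/(4π·(6.49×10⁹)²) = 31170 W/m².
For an isothermal sphere, absorbed (1−a)S·πr² = emitted σ·4πr²·T⁴, so T⁴ = (1−a)S/(4σ).
T⁴ = 1.00·31170/(4·5.67×10⁻⁸) = 1.374×10¹¹ K⁴.

T ≈ 609 K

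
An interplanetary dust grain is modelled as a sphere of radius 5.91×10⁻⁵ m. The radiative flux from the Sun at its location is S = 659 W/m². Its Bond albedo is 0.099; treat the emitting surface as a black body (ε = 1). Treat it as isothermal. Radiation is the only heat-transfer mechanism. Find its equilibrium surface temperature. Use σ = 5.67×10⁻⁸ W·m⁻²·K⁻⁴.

At equilibrium, absorbed power = emitted power.
Absorbing cross-section = πr² = 1.097×10⁻⁸ m²; emitting surface = 4πr² = 4.389×10⁻⁸ m² (ratio 4).
(1−a)S·A_cross = εσ·A_surf·T⁴  ⇒  T⁴ = (1−a)S/(4σ).
T⁴ = 0.901·659/(4·5.67×10⁻⁸) = 2.618×10⁹ K⁴.
T = (2.618×10⁹)^(1/4).

T ≈ 226 K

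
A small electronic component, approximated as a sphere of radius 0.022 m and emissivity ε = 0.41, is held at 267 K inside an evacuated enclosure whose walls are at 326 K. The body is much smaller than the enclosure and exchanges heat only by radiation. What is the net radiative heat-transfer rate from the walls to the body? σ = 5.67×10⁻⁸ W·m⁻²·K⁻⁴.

For a small grey body in a large enclosure: P_net = εσA(T_body⁴ − T_wall⁴).
A = 4πr² = 0.006082 m²; T_body⁴ − T_wall⁴ = 5.082×10⁹ − 1.129×10¹⁰ = -6.212×10⁹ K⁴.
|P_net| = 0.41·5.67×10⁻⁸·0.006082·6.212×10⁹.

P_net ≈ 0.878 W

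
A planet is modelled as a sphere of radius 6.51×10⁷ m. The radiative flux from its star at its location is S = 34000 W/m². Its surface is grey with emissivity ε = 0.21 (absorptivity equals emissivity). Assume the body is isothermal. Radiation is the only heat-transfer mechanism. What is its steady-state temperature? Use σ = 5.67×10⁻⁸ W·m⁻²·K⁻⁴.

At equilibrium, absorbed power = emitted power.
Absorbing cross-section = πr² = 1.331×10¹⁶ m²; emitting surface = 4πr² = 5.326×10¹⁶ m² (ratio 4).
εS·A_cross = εσ·A_surf·T⁴  ⇒  T⁴ = S/(4σ)   (ε cancels).
T⁴ = 34000/(4·5.67×10⁻⁸) = 1.499×10¹¹ K⁴.
T = (1.499×10¹¹)^(1/4).

T ≈ 622 K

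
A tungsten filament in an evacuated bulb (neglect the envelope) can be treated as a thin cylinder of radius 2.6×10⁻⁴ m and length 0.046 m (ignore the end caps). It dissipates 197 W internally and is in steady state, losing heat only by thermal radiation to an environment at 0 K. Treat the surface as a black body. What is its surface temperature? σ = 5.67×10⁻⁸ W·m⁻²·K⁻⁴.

Steady state: internal power = radiated power, P = εσA T⁴.
Radiating area A = 2πrL = 7.515×10⁻⁵ m².
T⁴ = P/(εσA) = 197/(1.0·5.67×10⁻⁸·7.515×10⁻⁵) = 4.624×10¹³ K⁴.
T = (4.624×10¹³)^(1/4).

T ≈ 2610 K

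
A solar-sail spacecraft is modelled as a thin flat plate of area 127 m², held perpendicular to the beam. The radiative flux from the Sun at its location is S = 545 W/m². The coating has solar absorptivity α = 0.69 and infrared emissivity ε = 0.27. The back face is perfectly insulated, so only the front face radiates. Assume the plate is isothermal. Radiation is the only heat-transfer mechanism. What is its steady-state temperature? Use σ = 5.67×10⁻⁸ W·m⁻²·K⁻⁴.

At equilibrium, absorbed power = emitted power.
Absorbing cross-section = A = 127.0 m²; emitting surface = A = 127.0 m² (ratio 1).
αS·A_cross = εσ·A_surf·T⁴  ⇒  T⁴ = αS/(ε·1σ).
T⁴ = 0.690·545/(0.27·1·5.67×10⁻⁸) = 2.456×10¹⁰ K⁴.
T = (2.456×10¹⁰)^(1/4).

T ≈ 396 K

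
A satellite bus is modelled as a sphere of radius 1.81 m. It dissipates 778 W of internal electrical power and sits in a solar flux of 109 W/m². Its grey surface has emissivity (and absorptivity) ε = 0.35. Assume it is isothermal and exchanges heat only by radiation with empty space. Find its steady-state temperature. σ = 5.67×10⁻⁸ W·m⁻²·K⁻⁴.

T ≈ 195 K

At steady state, absorbed solar power + internal power = radiated power.
Absorbed: α·S·A_cross = 0.35·109·10.29 = 392.6 W (cross-section πr²).
Total input = 392.6 + 778 = 1171 W.
Radiated: εσ·A_surf·T⁴ with A_surf = 4πr² = 41.17 m².
T⁴ = 1171/(0.35·5.67×10⁻⁸·41.17) = 1.433×10⁹ K⁴.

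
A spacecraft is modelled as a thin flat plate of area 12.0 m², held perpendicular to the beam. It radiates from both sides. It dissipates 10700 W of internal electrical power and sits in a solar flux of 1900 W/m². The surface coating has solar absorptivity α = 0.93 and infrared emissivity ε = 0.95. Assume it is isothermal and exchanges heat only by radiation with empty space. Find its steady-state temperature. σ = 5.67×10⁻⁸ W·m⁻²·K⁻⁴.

T ≈ 396 K

At steady state, absorbed solar power + internal power = radiated power.
Absorbed: α·S·A_cross = 0.93·1900·12.00 = 21200 W (cross-section A).
Total input = 21200 + 10700 = 31900 W.
Radiated: εσ·A_surf·T⁴ with A_surf = 2A = 24.00 m².
T⁴ = 31900/(0.95·5.67×10⁻⁸·24.00) = 2.468×10¹⁰ K⁴.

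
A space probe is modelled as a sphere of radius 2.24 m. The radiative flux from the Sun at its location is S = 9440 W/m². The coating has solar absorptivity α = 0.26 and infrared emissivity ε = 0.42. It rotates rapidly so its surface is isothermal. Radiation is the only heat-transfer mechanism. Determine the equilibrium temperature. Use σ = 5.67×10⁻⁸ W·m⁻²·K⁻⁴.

T ≈ 401 K

At equilibrium, absorbed power = emitted power.
Absorbing cross-section = πr² = 15.76 m²; emitting surface = 4πr² = 63.05 m² (ratio 4).
αS·A_cross = εσ·A_surf·T⁴  ⇒  T⁴ = αS/(ε·4σ).
T⁴ = 0.260·9440/(0.42·4·5.67×10⁻⁸) = 2.577×10¹⁰ K⁴.
T = (2.577×10¹⁰)^(1/4).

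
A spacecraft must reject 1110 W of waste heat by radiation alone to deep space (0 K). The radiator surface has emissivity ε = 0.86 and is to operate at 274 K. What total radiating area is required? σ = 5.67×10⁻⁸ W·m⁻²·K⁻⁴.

A ≈ 4.04 m²

P = εσA T⁴ ⇒ A = P/(εσT⁴).
T⁴ = 5.636×10⁹ K⁴.
A = 1110/(0.86 × 5.67×10⁻⁸ × 5.636×10⁹).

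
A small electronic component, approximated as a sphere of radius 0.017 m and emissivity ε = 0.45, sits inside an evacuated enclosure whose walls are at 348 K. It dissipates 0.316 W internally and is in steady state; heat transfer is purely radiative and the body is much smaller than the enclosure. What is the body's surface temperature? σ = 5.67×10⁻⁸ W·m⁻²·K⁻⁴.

T ≈ 367 K

For a small grey body in a large enclosure, net radiated power = εσA(T⁴ − T_w⁴).
Steady state: P = εσA(T⁴ − T_w⁴) with A = 4πr² = 0.003632 m².
T⁴ = P/(εσA) + T_w⁴ = 0.316/(0.45·5.67×10⁻⁸·0.003632) + (348)⁴
    = 3.410×10⁹ + 1.467×10¹⁰ = 1.808×10¹⁰ K⁴.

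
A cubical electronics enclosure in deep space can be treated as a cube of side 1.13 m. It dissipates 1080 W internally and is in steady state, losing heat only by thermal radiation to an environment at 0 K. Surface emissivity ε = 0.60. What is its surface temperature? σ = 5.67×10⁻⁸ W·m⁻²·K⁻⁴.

Steady state: internal power = radiated power, P = εσA T⁴.
Radiating area A = 6L² = 7.661 m².
T⁴ = P/(εσA) = 1080/(0.60·5.67×10⁻⁸·7.661) = 4.144×10⁹ K⁴.
T = (4.144×10⁹)^(1/4).

T ≈ 254 K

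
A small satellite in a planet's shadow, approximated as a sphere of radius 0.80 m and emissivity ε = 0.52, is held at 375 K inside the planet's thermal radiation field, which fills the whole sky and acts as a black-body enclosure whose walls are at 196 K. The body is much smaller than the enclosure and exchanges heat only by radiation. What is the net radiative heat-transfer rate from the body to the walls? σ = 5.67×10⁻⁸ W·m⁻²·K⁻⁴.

P_net ≈ 4340 W

For a small grey body in a large enclosure: P_net = εσA(T_body⁴ − T_wall⁴).
A = 4πr² = 8.042 m²; T_body⁴ − T_wall⁴ = 1.978×10¹⁰ − 1.476×10⁹ = 1.830×10¹⁰ K⁴.
|P_net| = 0.52·5.67×10⁻⁸·8.042·1.830×10¹⁰.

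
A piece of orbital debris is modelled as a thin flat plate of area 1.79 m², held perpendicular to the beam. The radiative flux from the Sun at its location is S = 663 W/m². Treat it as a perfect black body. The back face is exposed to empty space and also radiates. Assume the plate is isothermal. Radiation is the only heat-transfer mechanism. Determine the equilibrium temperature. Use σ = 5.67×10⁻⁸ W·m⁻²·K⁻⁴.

T ≈ 277 K

At equilibrium, absorbed power = emitted power.
Absorbing cross-section = A = 1.790 m²; emitting surface = 2A = 3.580 m² (ratio 2).
S·A_cross = εσ·A_surf·T⁴  ⇒  T⁴ = S/(2σ).
T⁴ = 1.00·663/(2·5.67×10⁻⁸) = 5.847×10⁹ K⁴.
T = (5.847×10⁹)^(1/4).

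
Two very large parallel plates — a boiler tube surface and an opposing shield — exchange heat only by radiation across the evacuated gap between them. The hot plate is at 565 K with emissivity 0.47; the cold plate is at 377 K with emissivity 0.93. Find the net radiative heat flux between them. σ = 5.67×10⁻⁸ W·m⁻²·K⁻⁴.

For two infinite grey parallel plates, q = σ(T₁⁴ − T₂⁴)/(1/ε₁ + 1/ε₂ − 1).
T₁⁴ − T₂⁴ = 1.019×10¹¹ − 2.020×10¹⁰ = 8.170×10¹⁰ K⁴.
1/ε₁ + 1/ε₂ − 1 = 2.128 + 1.075 − 1 = 2.203.
q = 5.67×10⁻⁸ × 8.170×10¹⁰ / 2.203.

q ≈ 2100 W/m²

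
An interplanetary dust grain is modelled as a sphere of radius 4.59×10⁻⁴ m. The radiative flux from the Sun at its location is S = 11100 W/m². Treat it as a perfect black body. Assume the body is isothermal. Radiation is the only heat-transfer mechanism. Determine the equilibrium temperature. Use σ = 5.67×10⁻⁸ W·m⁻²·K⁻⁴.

T ≈ 470 K

At equilibrium, absorbed power = emitted power.
Absorbing cross-section = πr² = 6.619×10⁻⁷ m²; emitting surface = 4πr² = 2.647×10⁻⁶ m² (ratio 4).
S·A_cross = εσ·A_surf·T⁴  ⇒  T⁴ = S/(4σ).
T⁴ = 1.00·11100/(4·5.67×10⁻⁸) = 4.894×10¹⁰ K⁴.
T = (4.894×10¹⁰)^(1/4).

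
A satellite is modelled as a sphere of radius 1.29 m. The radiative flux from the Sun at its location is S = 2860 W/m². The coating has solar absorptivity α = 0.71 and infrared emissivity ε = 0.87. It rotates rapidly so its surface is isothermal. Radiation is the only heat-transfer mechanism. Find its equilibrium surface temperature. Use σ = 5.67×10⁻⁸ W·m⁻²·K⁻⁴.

At equilibrium, absorbed power = emitted power.
Absorbing cross-section = πr² = 5.228 m²; emitting surface = 4πr² = 20.91 m² (ratio 4).
αS·A_cross = εσ·A_surf·T⁴  ⇒  T⁴ = αS/(ε·4σ).
T⁴ = 0.710·2860/(0.87·4·5.67×10⁻⁸) = 1.029×10¹⁰ K⁴.
T = (1.029×10¹⁰)^(1/4).

T ≈ 319 K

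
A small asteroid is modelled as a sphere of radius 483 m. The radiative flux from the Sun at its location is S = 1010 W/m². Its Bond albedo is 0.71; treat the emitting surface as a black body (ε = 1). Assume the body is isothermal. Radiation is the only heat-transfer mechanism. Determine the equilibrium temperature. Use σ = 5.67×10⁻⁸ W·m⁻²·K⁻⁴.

At equilibrium, absorbed power = emitted power.
Absorbing cross-section = πr² = 7.329×10⁵ m²; emitting surface = 4πr² = 2.932×10⁶ m² (ratio 4).
(1−a)S·A_cross = εσ·A_surf·T⁴  ⇒  T⁴ = (1−a)S/(4σ).
T⁴ = 0.290·1010/(4·5.67×10⁻⁸) = 1.291×10⁹ K⁴.
T = (1.291×10⁹)^(1/4).

T ≈ 190 K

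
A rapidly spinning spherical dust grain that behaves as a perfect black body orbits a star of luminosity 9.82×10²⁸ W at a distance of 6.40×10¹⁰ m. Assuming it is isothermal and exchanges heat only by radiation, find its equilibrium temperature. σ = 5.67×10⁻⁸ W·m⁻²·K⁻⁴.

T ≈ 1700 K

First find the stellar flux at distance d: S = L/(4πd²) = 9.82×10²⁸/(4π·(6.40×10¹⁰)²) = 1.908×10⁶ W/m².
For an isothermal sphere, absorbed (1−a)S·πr² = emitted σ·4πr²·T⁴, so T⁴ = (1−a)S/(4σ).
T⁴ = 1.00·1.908×10⁶/(4·5.67×10⁻⁸) = 8.412×10¹² K⁴.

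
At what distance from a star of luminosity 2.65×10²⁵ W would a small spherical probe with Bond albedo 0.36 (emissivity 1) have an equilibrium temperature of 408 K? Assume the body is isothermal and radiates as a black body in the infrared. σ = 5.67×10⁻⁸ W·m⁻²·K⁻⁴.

For an isothermal black-emitting sphere, (1−a)S·πr² = σ·4πr²·T⁴ ⇒ S = 4σT⁴/(1−a).
S = 4·5.67×10⁻⁸·(408)⁴/0.640 = 9820 W/m².
Flux falls as S = L/(4πd²), so d = √(L/(4πS)) = √(2.65×10²⁵/(4π·9820)).

d ≈ 1.47×10¹⁰ m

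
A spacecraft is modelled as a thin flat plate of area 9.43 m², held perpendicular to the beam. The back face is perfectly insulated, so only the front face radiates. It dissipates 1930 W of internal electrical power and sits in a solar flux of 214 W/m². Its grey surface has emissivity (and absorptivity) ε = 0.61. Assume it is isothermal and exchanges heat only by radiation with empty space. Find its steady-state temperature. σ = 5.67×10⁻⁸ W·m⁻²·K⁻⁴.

At steady state, absorbed solar power + internal power = radiated power.
Absorbed: α·S·A_cross = 0.61·214·9.430 = 1231 W (cross-section A).
Total input = 1231 + 1930 = 3161 W.
Radiated: εσ·A_surf·T⁴ with A_surf = A = 9.430 m².
T⁴ = 3161/(0.61·5.67×10⁻⁸·9.430) = 9.692×10⁹ K⁴.

T ≈ 314 K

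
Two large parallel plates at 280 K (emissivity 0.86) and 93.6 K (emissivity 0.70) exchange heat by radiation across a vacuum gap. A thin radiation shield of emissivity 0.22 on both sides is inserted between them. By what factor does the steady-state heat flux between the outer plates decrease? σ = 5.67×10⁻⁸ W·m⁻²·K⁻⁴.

Without shield: q₀ = σΔ(T⁴)/(1/ε₁+1/ε₂−1) with denominator 1.591.
With shield the two gaps are in series; the resistances add: (1/ε₁+1/ε_s−1)+(1/ε_s+1/ε₂−1) = 4.708+4.974 = 9.682.
Heat-flux ratio q₀/q = 9.682/1.591.

factor ≈ 6.08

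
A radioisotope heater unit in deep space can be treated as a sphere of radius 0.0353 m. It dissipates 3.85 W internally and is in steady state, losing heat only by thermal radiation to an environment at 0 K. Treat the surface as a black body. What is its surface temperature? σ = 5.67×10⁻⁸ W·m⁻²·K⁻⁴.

T ≈ 257 K

Steady state: internal power = radiated power, P = εσA T⁴.
Radiating area A = 4πr² = 0.01566 m².
T⁴ = P/(εσA) = 3.85/(1.0·5.67×10⁻⁸·0.01566) = 4.336×10⁹ K⁴.
T = (4.336×10⁹)^(1/4).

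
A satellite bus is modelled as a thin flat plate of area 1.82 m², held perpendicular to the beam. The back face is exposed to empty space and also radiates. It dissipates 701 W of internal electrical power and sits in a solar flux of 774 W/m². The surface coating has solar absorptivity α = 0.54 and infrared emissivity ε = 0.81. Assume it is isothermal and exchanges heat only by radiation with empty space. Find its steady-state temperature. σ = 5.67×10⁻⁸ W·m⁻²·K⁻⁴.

At steady state, absorbed solar power + internal power = radiated power.
Absorbed: α·S·A_cross = 0.54·774·1.820 = 760.7 W (cross-section A).
Total input = 760.7 + 701 = 1462 W.
Radiated: εσ·A_surf·T⁴ with A_surf = 2A = 3.640 m².
T⁴ = 1462/(0.81·5.67×10⁻⁸·3.640) = 8.743×10⁹ K⁴.

T ≈ 306 K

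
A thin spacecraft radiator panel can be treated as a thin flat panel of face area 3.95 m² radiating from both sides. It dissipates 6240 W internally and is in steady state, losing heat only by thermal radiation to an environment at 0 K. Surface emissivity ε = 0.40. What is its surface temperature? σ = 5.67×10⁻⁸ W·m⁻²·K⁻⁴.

Steady state: internal power = radiated power, P = εσA T⁴.
Radiating area A = 2·3.95 = 7.900 m².
T⁴ = P/(εσA) = 6240/(0.40·5.67×10⁻⁸·7.900) = 3.483×10¹⁰ K⁴.
T = (3.483×10¹⁰)^(1/4).

T ≈ 432 K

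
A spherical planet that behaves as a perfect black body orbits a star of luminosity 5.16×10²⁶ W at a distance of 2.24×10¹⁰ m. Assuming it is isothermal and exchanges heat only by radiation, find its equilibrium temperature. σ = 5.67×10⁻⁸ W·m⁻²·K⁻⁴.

First find the stellar flux at distance d: S = L/(4πd²) = 5.16×10²⁶/(4π·(2.24×10¹⁰)²) = 81840 W/m².
For an isothermal sphere, absorbed (1−a)S·πr² = emitted σ·4πr²·T⁴, so T⁴ = (1−a)S/(4σ).
T⁴ = 1.00·81840/(4·5.67×10⁻⁸) = 3.608×10¹¹ K⁴.

T ≈ 775 K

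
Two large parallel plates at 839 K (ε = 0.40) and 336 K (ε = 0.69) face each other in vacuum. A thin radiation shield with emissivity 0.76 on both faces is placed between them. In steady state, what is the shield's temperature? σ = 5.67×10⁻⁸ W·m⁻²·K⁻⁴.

T_s ≈ 668 K

In steady state the net flux on the hot side equals that on the cold side.
σ(T₁⁴−T_s⁴)/D₁ = σ(T_s⁴−T₂⁴)/D₂, with D₁ = 1/ε₁+1/ε_s−1 = 2.816, D₂ = 1/ε_s+1/ε₂−1 = 1.765.
Solve for T_s⁴: T_s⁴ = (D₂·T₁⁴ + D₁·T₂⁴)/(D₁+D₂) = 1.988×10¹¹ K⁴.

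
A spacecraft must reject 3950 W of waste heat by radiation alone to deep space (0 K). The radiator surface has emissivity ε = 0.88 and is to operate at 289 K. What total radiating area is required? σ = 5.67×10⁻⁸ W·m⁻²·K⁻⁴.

P = εσA T⁴ ⇒ A = P/(εσT⁴).
T⁴ = 6.976×10⁹ K⁴.
A = 3950/(0.88 × 5.67×10⁻⁸ × 6.976×10⁹).

A ≈ 11.3 m²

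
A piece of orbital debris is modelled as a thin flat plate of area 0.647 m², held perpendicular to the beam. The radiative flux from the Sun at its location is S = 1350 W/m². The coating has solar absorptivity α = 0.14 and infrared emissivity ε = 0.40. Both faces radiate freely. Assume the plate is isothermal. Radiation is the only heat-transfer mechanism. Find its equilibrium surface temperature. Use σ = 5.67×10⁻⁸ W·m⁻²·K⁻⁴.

At equilibrium, absorbed power = emitted power.
Absorbing cross-section = A = 0.6470 m²; emitting surface = 2A = 1.294 m² (ratio 2).
αS·A_cross = εσ·A_surf·T⁴  ⇒  T⁴ = αS/(ε·2σ).
T⁴ = 0.140·1350/(0.40·2·5.67×10⁻⁸) = 4.167×10⁹ K⁴.
T = (4.167×10⁹)^(1/4).

T ≈ 254 K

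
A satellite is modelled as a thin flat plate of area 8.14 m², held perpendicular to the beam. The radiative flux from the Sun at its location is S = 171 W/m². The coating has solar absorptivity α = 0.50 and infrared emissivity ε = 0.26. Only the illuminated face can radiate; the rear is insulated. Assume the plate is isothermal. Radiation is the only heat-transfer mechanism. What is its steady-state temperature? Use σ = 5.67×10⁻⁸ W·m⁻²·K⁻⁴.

At equilibrium, absorbed power = emitted power.
Absorbing cross-section = A = 8.140 m²; emitting surface = A = 8.140 m² (ratio 1).
αS·A_cross = εσ·A_surf·T⁴  ⇒  T⁴ = αS/(ε·1σ).
T⁴ = 0.500·171/(0.26·1·5.67×10⁻⁸) = 5.800×10⁹ K⁴.
T = (5.800×10⁹)^(1/4).

T ≈ 276 K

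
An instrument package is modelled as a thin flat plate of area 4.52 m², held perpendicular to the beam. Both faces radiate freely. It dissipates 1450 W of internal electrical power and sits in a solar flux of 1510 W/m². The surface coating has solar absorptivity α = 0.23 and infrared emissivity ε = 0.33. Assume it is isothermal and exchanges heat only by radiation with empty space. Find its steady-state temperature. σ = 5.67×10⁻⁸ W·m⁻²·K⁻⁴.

T ≈ 366 K

At steady state, absorbed solar power + internal power = radiated power.
Absorbed: α·S·A_cross = 0.23·1510·4.520 = 1570 W (cross-section A).
Total input = 1570 + 1450 = 3020 W.
Radiated: εσ·A_surf·T⁴ with A_surf = 2A = 9.040 m².
T⁴ = 3020/(0.33·5.67×10⁻⁸·9.040) = 1.785×10¹⁰ K⁴.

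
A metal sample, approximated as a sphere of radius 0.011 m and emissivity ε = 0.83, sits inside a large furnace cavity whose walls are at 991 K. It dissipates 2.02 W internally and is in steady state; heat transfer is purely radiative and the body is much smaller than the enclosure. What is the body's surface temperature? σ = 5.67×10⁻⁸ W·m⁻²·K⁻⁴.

T ≈ 998 K

For a small grey body in a large enclosure, net radiated power = εσA(T⁴ − T_w⁴).
Steady state: P = εσA(T⁴ − T_w⁴) with A = 4πr² = 0.001521 m².
T⁴ = P/(εσA) + T_w⁴ = 2.02/(0.83·5.67×10⁻⁸·0.001521) + (991)⁴
    = 2.823×10¹⁰ + 9.645×10¹¹ = 9.927×10¹¹ K⁴.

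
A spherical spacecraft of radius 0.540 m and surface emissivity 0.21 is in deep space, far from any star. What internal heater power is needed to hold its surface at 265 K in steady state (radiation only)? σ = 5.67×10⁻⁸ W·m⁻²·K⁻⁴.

P = εσ·4πr²·T⁴.
4πr² = 3.664 m²; T⁴ = 4.932×10⁹ K⁴.
P = 0.21·5.67×10⁻⁸·3.664·4.932×10⁹.

P ≈ 215 W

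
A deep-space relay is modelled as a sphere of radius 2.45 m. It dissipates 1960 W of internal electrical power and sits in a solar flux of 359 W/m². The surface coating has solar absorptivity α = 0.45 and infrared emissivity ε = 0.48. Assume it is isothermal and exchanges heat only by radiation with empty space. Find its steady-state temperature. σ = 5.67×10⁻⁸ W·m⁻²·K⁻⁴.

T ≈ 222 K

At steady state, absorbed solar power + internal power = radiated power.
Absorbed: α·S·A_cross = 0.45·359·18.86 = 3046 W (cross-section πr²).
Total input = 3046 + 1960 = 5006 W.
Radiated: εσ·A_surf·T⁴ with A_surf = 4πr² = 75.43 m².
T⁴ = 5006/(0.48·5.67×10⁻⁸·75.43) = 2.439×10⁹ K⁴.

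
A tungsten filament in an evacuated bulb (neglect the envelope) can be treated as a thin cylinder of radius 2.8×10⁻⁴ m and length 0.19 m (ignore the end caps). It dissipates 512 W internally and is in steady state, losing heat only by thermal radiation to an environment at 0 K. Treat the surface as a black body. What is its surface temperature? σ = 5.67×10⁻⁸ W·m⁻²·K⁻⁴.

T ≈ 2280 K

Steady state: internal power = radiated power, P = εσA T⁴.
Radiating area A = 2πrL = 3.343×10⁻⁴ m².
T⁴ = P/(εσA) = 512/(1.0·5.67×10⁻⁸·3.343×10⁻⁴) = 2.701×10¹³ K⁴.
T = (2.701×10¹³)^(1/4).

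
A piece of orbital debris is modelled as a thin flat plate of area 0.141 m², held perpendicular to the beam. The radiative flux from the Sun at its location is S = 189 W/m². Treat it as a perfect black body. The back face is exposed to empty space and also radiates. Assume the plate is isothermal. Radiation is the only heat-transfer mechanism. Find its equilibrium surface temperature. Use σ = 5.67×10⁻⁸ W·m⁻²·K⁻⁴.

T ≈ 202 K

At equilibrium, absorbed power = emitted power.
Absorbing cross-section = A = 0.1410 m²; emitting surface = 2A = 0.2820 m² (ratio 2).
S·A_cross = εσ·A_surf·T⁴  ⇒  T⁴ = S/(2σ).
T⁴ = 1.00·189/(2·5.67×10⁻⁸) = 1.667×10⁹ K⁴.
T = (1.667×10⁹)^(1/4).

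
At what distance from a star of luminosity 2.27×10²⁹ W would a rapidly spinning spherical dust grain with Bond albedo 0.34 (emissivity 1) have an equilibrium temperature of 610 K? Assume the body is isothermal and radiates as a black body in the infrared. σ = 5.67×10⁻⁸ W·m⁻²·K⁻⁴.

d ≈ 6.16×10¹¹ m

For an isothermal black-emitting sphere, (1−a)S·πr² = σ·4πr²·T⁴ ⇒ S = 4σT⁴/(1−a).
S = 4·5.67×10⁻⁸·(610)⁴/0.660 = 47580 W/m².
Flux falls as S = L/(4πd²), so d = √(L/(4πS)) = √(2.27×10²⁹/(4π·47580)).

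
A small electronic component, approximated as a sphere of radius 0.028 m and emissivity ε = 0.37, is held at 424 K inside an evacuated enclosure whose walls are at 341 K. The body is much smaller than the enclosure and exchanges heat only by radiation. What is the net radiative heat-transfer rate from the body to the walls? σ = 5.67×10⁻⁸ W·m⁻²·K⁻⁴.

For a small grey body in a large enclosure: P_net = εσA(T_body⁴ − T_wall⁴).
A = 4πr² = 0.009852 m²; T_body⁴ − T_wall⁴ = 3.232×10¹⁰ − 1.352×10¹⁰ = 1.880×10¹⁰ K⁴.
|P_net| = 0.37·5.67×10⁻⁸·0.009852·1.880×10¹⁰.

P_net ≈ 3.89 W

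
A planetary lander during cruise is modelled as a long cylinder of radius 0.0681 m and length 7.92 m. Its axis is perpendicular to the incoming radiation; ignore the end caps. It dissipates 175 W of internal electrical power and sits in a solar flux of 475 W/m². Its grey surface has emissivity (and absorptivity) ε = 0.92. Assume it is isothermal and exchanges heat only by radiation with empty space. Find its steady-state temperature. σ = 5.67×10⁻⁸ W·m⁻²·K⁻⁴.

At steady state, absorbed solar power + internal power = radiated power.
Absorbed: α·S·A_cross = 0.92·475·1.079 = 471.4 W (cross-section 2rL).
Total input = 471.4 + 175 = 646.4 W.
Radiated: εσ·A_surf·T⁴ with A_surf = 2πrL = 3.389 m².
T⁴ = 646.4/(0.92·5.67×10⁻⁸·3.389) = 3.657×10⁹ K⁴.

T ≈ 246 K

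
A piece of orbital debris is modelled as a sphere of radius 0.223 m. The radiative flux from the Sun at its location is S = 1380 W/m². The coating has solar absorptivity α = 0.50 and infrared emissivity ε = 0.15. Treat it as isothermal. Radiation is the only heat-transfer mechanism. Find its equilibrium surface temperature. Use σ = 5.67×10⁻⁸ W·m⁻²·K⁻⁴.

At equilibrium, absorbed power = emitted power.
Absorbing cross-section = πr² = 0.1562 m²; emitting surface = 4πr² = 0.6249 m² (ratio 4).
αS·A_cross = εσ·A_surf·T⁴  ⇒  T⁴ = αS/(ε·4σ).
T⁴ = 0.500·1380/(0.15·4·5.67×10⁻⁸) = 2.028×10¹⁰ K⁴.
T = (2.028×10¹⁰)^(1/4).

T ≈ 377 K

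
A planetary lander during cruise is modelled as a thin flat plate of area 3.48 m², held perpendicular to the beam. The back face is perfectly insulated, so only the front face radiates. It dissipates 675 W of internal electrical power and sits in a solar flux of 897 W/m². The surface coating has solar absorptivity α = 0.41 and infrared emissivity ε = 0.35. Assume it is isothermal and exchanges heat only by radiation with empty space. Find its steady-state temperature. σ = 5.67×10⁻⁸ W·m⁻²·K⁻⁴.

T ≈ 410 K

At steady state, absorbed solar power + internal power = radiated power.
Absorbed: α·S·A_cross = 0.41·897·3.480 = 1280 W (cross-section A).
Total input = 1280 + 675 = 1955 W.
Radiated: εσ·A_surf·T⁴ with A_surf = A = 3.480 m².
T⁴ = 1955/(0.35·5.67×10⁻⁸·3.480) = 2.831×10¹⁰ K⁴.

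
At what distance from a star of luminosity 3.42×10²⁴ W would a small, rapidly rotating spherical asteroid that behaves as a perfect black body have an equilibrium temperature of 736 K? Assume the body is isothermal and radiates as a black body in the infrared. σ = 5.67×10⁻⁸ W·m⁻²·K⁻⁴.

For an isothermal black-emitting sphere, (1−a)S·πr² = σ·4πr²·T⁴ ⇒ S = 4σT⁴/(1−a).
S = 4·5.67×10⁻⁸·(736)⁴/1.00 = 66550 W/m².
Flux falls as S = L/(4πd²), so d = √(L/(4πS)) = √(3.42×10²⁴/(4π·66550)).

d ≈ 2.02×10⁹ m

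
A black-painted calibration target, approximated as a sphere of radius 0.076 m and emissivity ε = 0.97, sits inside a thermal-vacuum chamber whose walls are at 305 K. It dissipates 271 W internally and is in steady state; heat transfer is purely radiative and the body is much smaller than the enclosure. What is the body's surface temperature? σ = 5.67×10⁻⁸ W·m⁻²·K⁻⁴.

For a small grey body in a large enclosure, net radiated power = εσA(T⁴ − T_w⁴).
Steady state: P = εσA(T⁴ − T_w⁴) with A = 4πr² = 0.07258 m².
T⁴ = P/(εσA) + T_w⁴ = 271/(0.97·5.67×10⁻⁸·0.07258) + (305)⁴
    = 6.789×10¹⁰ + 8.654×10⁹ = 7.654×10¹⁰ K⁴.

T ≈ 526 K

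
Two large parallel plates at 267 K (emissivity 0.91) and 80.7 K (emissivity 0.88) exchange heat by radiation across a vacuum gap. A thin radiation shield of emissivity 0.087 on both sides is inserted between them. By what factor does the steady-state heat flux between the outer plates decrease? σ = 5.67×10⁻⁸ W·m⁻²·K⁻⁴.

Without shield: q₀ = σΔ(T⁴)/(1/ε₁+1/ε₂−1) with denominator 1.235.
With shield the two gaps are in series; the resistances add: (1/ε₁+1/ε_s−1)+(1/ε_s+1/ε₂−1) = 11.59+11.63 = 23.22.
Heat-flux ratio q₀/q = 23.22/1.235.

factor ≈ 18.8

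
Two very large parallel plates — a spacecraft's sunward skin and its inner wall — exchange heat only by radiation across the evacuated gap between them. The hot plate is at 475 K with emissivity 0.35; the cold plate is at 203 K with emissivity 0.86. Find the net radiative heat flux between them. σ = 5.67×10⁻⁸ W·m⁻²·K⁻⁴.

For two infinite grey parallel plates, q = σ(T₁⁴ − T₂⁴)/(1/ε₁ + 1/ε₂ − 1).
T₁⁴ − T₂⁴ = 5.091×10¹⁰ − 1.698×10⁹ = 4.921×10¹⁰ K⁴.
1/ε₁ + 1/ε₂ − 1 = 2.857 + 1.163 − 1 = 3.020.
q = 5.67×10⁻⁸ × 4.921×10¹⁰ / 3.020.

q ≈ 924 W/m²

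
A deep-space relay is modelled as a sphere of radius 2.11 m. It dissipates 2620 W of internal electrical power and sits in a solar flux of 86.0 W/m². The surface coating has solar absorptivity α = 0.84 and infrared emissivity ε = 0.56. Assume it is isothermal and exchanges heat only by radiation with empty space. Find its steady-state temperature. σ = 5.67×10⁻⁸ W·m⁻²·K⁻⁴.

T ≈ 213 K

At steady state, absorbed solar power + internal power = radiated power.
Absorbed: α·S·A_cross = 0.84·86.0·13.99 = 1010 W (cross-section πr²).
Total input = 1010 + 2620 = 3630 W.
Radiated: εσ·A_surf·T⁴ with A_surf = 4πr² = 55.95 m².
T⁴ = 3630/(0.56·5.67×10⁻⁸·55.95) = 2.044×10⁹ K⁴.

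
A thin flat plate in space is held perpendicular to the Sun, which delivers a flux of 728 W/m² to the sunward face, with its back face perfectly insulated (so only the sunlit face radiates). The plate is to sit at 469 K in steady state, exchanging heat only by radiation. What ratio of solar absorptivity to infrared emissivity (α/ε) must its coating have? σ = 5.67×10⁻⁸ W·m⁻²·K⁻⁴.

Balance: αS·A = εσ·1A·T⁴ ⇒ α/ε = σT⁴/S.
α/ε = 5.67×10⁻⁸·(469)⁴/728 = 5.67×10⁻⁸·4.838×10¹⁰/728.

α/ε ≈ 3.77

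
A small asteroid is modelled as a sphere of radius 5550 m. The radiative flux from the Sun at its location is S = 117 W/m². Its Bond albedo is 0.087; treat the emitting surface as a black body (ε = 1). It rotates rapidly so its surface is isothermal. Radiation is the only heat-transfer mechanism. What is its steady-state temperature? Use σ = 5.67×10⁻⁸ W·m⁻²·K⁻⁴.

At equilibrium, absorbed power = emitted power.
Absorbing cross-section = πr² = 9.677×10⁷ m²; emitting surface = 4πr² = 3.871×10⁸ m² (ratio 4).
(1−a)S·A_cross = εσ·A_surf·T⁴  ⇒  T⁴ = (1−a)S/(4σ).
T⁴ = 0.913·117/(4·5.67×10⁻⁸) = 4.710×10⁸ K⁴.
T = (4.710×10⁸)^(1/4).

T ≈ 147 K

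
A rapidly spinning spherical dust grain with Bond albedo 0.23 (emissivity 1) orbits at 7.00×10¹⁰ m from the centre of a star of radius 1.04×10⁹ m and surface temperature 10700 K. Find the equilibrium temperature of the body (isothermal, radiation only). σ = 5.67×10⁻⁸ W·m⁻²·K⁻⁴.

The star's surface emits σT_*⁴; at distance d the flux is S = σT_*⁴(R_*/d)².
S = 5.67×10⁻⁸·(10700)⁴·(1.04×10⁹/7.00×10¹⁰)² = 1.641×10⁵ W/m².
For an isothermal sphere T⁴ = (1−a)S/(4σ) = 5.570×10¹¹ K⁴.

T ≈ 864 K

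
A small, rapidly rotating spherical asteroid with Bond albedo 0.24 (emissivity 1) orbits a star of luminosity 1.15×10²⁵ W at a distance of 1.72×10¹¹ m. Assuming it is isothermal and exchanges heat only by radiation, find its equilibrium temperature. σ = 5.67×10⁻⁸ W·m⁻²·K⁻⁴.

First find the stellar flux at distance d: S = L/(4πd²) = 1.15×10²⁵/(4π·(1.72×10¹¹)²) = 30.93 W/m².
For an isothermal sphere, absorbed (1−a)S·πr² = emitted σ·4πr²·T⁴, so T⁴ = (1−a)S/(4σ).
T⁴ = 0.760·30.93/(4·5.67×10⁻⁸) = 1.037×10⁸ K⁴.

T ≈ 101 K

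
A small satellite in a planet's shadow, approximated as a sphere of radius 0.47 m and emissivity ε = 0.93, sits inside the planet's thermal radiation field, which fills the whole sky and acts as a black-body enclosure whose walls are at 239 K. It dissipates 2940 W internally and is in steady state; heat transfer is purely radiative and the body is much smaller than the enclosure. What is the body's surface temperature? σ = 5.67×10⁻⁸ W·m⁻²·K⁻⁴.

T ≈ 391 K

For a small grey body in a large enclosure, net radiated power = εσA(T⁴ − T_w⁴).
Steady state: P = εσA(T⁴ − T_w⁴) with A = 4πr² = 2.776 m².
T⁴ = P/(εσA) + T_w⁴ = 2940/(0.93·5.67×10⁻⁸·2.776) + (239)⁴
    = 2.009×10¹⁰ + 3.263×10⁹ = 2.335×10¹⁰ K⁴.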